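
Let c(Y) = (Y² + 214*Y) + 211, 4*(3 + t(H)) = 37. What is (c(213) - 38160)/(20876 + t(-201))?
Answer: 212008/83529 ≈ 2.5381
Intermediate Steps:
t(H) = 25/4 (t(H) = -3 + (¼)*37 = -3 + 37/4 = 25/4)
c(Y) = 211 + Y² + 214*Y
(c(213) - 38160)/(20876 + t(-201)) = ((211 + 213² + 214*213) - 38160)/(20876 + 25/4) = ((211 + 45369 + 45582) - 38160)/(83529/4) = (91162 - 38160)*(4/83529) = 53002*(4/83529) = 212008/83529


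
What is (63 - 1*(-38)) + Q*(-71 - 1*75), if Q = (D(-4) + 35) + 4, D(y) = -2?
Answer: -5301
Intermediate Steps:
Q = 37 (Q = (-2 + 35) + 4 = 33 + 4 = 37)
(63 - 1*(-38)) + Q*(-71 - 1*75) = (63 - 1*(-38)) + 37*(-71 - 1*75) = (63 + 38) + 37*(-71 - 75) = 101 + 37*(-146) = 101 - 5402 = -5301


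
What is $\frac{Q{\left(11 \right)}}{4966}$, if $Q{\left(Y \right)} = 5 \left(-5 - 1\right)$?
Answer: $- \frac{15}{2483} \approx -0.0060411$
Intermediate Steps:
$Q{\left(Y \right)} = -30$ ($Q{\left(Y \right)} = 5 \left(-6\right) = -30$)
$\frac{Q{\left(11 \right)}}{4966} = - \frac{30}{4966} = \left(-30\right) \frac{1}{4966} = - \frac{15}{2483}$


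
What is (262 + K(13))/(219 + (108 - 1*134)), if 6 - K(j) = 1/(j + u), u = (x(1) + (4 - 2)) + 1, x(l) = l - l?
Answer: 4287/3088 ≈ 1.3883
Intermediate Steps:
x(l) = 0
u = 3 (u = (0 + (4 - 2)) + 1 = (0 + 2) + 1 = 2 + 1 = 3)
K(j) = 6 - 1/(3 + j) (K(j) = 6 - 1/(j + 3) = 6 - 1/(3 + j))
(262 + K(13))/(219 + (108 - 1*134)) = (262 + (17 + 6*13)/(3 + 13))/(219 + (108 - 1*134)) = (262 + (17 + 78)/16)/(219 + (108 - 134)) = (262 + (1/16)*95)/(219 - 26) = (262 + 95/16)/193 = (4287/16)*(1/193) = 4287/3088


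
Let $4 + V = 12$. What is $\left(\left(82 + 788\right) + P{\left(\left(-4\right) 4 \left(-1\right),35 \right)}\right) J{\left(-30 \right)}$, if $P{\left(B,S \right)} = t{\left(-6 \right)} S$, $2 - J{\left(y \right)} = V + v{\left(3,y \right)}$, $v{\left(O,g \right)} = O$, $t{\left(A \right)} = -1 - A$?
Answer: $-9405$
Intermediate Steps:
$V = 8$ ($V = -4 + 12 = 8$)
$J{\left(y \right)} = -9$ ($J{\left(y \right)} = 2 - \left(8 + 3\right) = 2 - 11 = -9$)
$P{\left(B,S \right)} = 5 S$ ($P{\left(B,S \right)} = \left(-1 - -6\right) S = \left(-1 + 6\right) S = 5 S$)
$\left(\left(82 + 788\right) + P{\left(\left(-4\right) 4 \left(-1\right),35 \right)}\right) J{\left(-30 \right)} = \left(\left(82 + 788\right) + 5 \cdot 35\right) \left(-9\right) = \left(870 + 175\right) \left(-9\right) = 1045 \left(-9\right) = -9405$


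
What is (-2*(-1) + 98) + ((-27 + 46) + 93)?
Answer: 212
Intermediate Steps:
(-2*(-1) + 98) + ((-27 + 46) + 93) = (2 + 98) + (19 + 93) = 100 + 112 = 212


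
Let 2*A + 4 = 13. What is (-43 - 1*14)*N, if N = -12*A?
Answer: 3078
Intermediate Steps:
A = 9/2 (A = -2 + (½)*13 = -2 + 13/2 = 9/2 ≈ 4.5000)
N = -54 (N = -12*9/2 = -54)
(-43 - 1*14)*N = (-43 - 1*14)*(-54) = (-43 - 14)*(-54) = -57*(-54) = 3078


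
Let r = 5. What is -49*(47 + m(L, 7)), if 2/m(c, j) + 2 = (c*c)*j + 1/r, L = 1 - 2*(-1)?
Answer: -352604/153 ≈ -2304.6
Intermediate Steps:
L = 3 (L = 1 + 2 = 3)
m(c, j) = 2/(-9/5 + j*c**2) (m(c, j) = 2/(-2 + ((c*c)*j + 1/5)) = 2/(-2 + (c**2*j + 1/5)) = 2/(-2 + (j*c**2 + 1/5)) = 2/(-2 + (1/5 + j*c**2)) = 2/(-9/5 + j*c**2))
-49*(47 + m(L, 7)) = -49*(47 + 10/(-9 + 5*7*3**2)) = -49*(47 + 10/(-9 + 5*7*9)) = -49*(47 + 10/(-9 + 315)) = -49*(47 + 10/306) = -49*(47 + 10*(1/306)) = -49*(47 + 5/153) = -49*7196/153 = -352604/153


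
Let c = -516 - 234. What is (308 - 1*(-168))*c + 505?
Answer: -356495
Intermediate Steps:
c = -750
(308 - 1*(-168))*c + 505 = (308 - 1*(-168))*(-750) + 505 = (308 + 168)*(-750) + 505 = 476*(-750) + 505 = -357000 + 505 = -356495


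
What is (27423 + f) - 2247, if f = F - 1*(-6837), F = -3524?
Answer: 28489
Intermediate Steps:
f = 3313 (f = -3524 - 1*(-6837) = -3524 + 6837 = 3313)
(27423 + f) - 2247 = (27423 + 3313) - 2247 = 30736 - 2247 = 28489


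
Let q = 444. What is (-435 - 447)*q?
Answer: -391608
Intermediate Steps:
(-435 - 447)*q = (-435 - 447)*444 = -882*444 = -391608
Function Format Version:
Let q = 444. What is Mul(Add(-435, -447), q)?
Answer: -391608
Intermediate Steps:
Mul(Add(-435, -447), q) = Mul(Add(-435, -447), 444) = Mul(-882, 444) = -391608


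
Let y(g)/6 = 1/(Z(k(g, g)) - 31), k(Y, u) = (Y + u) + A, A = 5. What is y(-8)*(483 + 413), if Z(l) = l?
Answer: -128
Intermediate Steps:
k(Y, u) = 5 + Y + u (k(Y, u) = (Y + u) + 5 = 5 + Y + u)
y(g) = 6/(-26 + 2*g) (y(g) = 6/((5 + g + g) - 31) = 6/((5 + 2*g) - 31) = 6/(-26 + 2*g))
y(-8)*(483 + 413) = (3/(-13 - 8))*(483 + 413) = (3/(-21))*896 = (3*(-1/21))*896 = -⅐*896 = -128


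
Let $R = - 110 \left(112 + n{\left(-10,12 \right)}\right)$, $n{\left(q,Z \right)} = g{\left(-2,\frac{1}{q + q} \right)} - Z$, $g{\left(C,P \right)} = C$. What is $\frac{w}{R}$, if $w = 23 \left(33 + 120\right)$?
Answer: $- \frac{3519}{10780} \approx -0.32644$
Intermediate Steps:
$n{\left(q,Z \right)} = -2 - Z$
$R = -10780$ ($R = - 110 \left(112 - 14\right) = \left(-110\right) 98 = -10780$)
$w = 3519$ ($w = 23 \cdot 153 = 3519$)
$\frac{w}{R} = \frac{3519}{-10780} = 3519 \left(- \frac{1}{10780}\right) = - \frac{3519}{10780}$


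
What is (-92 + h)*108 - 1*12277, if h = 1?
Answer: -22105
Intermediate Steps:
(-92 + h)*108 - 1*12277 = (-92 + 1)*108 - 1*12277 = -91*108 - 12277 = -9828 - 12277 = -22105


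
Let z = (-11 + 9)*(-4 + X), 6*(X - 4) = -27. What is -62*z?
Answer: -558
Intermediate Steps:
X = -1/2 (X = 4 + (1/6)*(-27) = 4 - 9/2 = -1/2 ≈ -0.50000)
z = 9 (z = (-11 + 9)*(-4 - 1/2) = -2*(-9/2) = 9)
-62*z = -62*9 = -558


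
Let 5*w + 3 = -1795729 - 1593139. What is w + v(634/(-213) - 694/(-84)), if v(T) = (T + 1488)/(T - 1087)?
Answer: -10931411950068/16128365 ≈ -6.7778e+5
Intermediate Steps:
v(T) = (1488 + T)/(-1087 + T)
w = -3388871/5 (w = -3/5 + (-1795729 - 1593139)/5 = -3/5 + (1/5)*(-3388868) = -3/5 - 3388868/5 = -3388871/5 ≈ -6.7777e+5)
w + v(634/(-213) - 694/(-84)) = -3388871/5 + (1488 + (634/(-213) - 694/(-84)))/(-1087 + (634/(-213) - 694/(-84))) = -3388871/5 + (1488 + (634*(-1/213) - 694*(-1/84)))/(-1087 + (634*(-1/213) - 694*(-1/84))) = -3388871/5 + (1488 + (-634/213 + 347/42))/(-1087 + (-634/213 + 347/42)) = -3388871/5 + (1488 + 15761/2982)/(-1087 + 15761/2982) = -3388871/5 + (4452977/2982)/(-3225673/2982) = -3388871/5 - 2982/3225673*4452977/2982 = -3388871/5 - 4452977/3225673 = -10931411950068/16128365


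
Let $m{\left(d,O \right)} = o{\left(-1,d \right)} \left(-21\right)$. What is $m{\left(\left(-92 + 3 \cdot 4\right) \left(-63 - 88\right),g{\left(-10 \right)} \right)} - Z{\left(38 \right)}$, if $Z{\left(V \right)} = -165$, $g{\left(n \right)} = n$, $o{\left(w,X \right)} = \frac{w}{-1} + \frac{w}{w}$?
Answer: $123$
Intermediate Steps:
$o{\left(w,X \right)} = 1 - w$ ($o{\left(w,X \right)} = w \left(-1\right) + 1 = - w + 1 = 1 - w$)
$m{\left(d,O \right)} = -42$ ($m{\left(d,O \right)} = \left(1 - -1\right) \left(-21\right) = \left(1 + 1\right) \left(-21\right) = 2 \left(-21\right) = -42$)
$m{\left(\left(-92 + 3 \cdot 4\right) \left(-63 - 88\right),g{\left(-10 \right)} \right)} - Z{\left(38 \right)} = -42 - -165 = -42 + 165 = 123$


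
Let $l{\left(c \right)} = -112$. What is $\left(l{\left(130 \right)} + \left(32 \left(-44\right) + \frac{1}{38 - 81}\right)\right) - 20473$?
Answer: $- \frac{945700}{43} \approx -21993.0$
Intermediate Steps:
$\left(l{\left(130 \right)} + \left(32 \left(-44\right) + \frac{1}{38 - 81}\right)\right) - 20473 = \left(-112 + \left(32 \left(-44\right) + \frac{1}{38 - 81}\right)\right) - 20473 = \left(-112 - \left(1408 - \frac{1}{-43}\right)\right) - 20473 = \left(-112 - \frac{60545}{43}\right) - 20473 = - \frac{65361}{43} - 20473 = - \frac{945700}{43}$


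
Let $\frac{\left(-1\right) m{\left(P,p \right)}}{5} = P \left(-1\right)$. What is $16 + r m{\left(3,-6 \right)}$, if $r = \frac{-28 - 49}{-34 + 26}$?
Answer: $\frac{1283}{8} \approx 160.38$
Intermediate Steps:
$m{\left(P,p \right)} = 5 P$ ($m{\left(P,p \right)} = - 5 P \left(-1\right) = - 5 \left(- P\right) = 5 P$)
$r = \frac{77}{8}$ ($r = - \frac{77}{-8} = \left(-77\right) \left(- \frac{1}{8}\right) = \frac{77}{8} \approx 9.625$)
$16 + r m{\left(3,-6 \right)} = 16 + \frac{77 \cdot 5 \cdot 3}{8} = 16 + \frac{77}{8} \cdot 15 = 16 + \frac{1155}{8} = \frac{1283}{8}$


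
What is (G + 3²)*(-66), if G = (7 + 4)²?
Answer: -8580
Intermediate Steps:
G = 121 (G = 11² = 121)
(G + 3²)*(-66) = (121 + 3²)*(-66) = (121 + 9)*(-66) = 130*(-66) = -8580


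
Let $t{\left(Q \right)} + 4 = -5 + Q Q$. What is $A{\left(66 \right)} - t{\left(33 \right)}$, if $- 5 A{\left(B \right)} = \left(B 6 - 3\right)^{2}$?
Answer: $- \frac{159849}{5} \approx -31970.0$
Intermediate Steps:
$t{\left(Q \right)} = -9 + Q^{2}$ ($t{\left(Q \right)} = -4 + \left(-5 + Q Q\right) = -4 + \left(-5 + Q^{2}\right) = -9 + Q^{2}$)
$A{\left(B \right)} = - \frac{\left(-3 + 6 B\right)^{2}}{5}$ ($A{\left(B \right)} = - \frac{\left(B 6 - 3\right)^{2}}{5} = - \frac{\left(6 B - 3\right)^{2}}{5} = - \frac{\left(-3 + 6 B\right)^{2}}{5}$)
$A{\left(66 \right)} - t{\left(33 \right)} = - \frac{9 \left(-1 + 2 \cdot 66\right)^{2}}{5} - \left(-9 + 33^{2}\right) = - \frac{9 \left(-1 + 132\right)^{2}}{5} - \left(-9 + 1089\right) = - \frac{9 \cdot 131^{2}}{5} - 1080 = \left(- \frac{9}{5}\right) 17161 - 1080 = - \frac{154449}{5} - 1080 = - \frac{159849}{5}$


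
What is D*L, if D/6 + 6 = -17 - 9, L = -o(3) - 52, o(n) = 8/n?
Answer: 10496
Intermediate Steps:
L = -164/3 (L = -8/3 - 52 = -164/3 ≈ -54.667)
D = -192 (D = -36 + 6*(-17 - 9) = -36 + 6*(-26) = -36 - 156 = -192)
D*L = -192*(-164/3) = 10496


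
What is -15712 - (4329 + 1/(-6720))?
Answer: -134675519/6720 ≈ -20041.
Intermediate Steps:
-15712 - (4329 + 1/(-6720)) = -15712 - (4329 - 1/6720) = -15712 - 1*29090879/6720 = -15712 - 29090879/6720 = -134675519/6720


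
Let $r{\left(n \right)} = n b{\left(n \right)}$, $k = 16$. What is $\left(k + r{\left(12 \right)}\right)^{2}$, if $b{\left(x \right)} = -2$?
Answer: $64$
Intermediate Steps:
$r{\left(n \right)} = - 2 n$ ($r{\left(n \right)} = n \left(-2\right) = - 2 n$)
$\left(k + r{\left(12 \right)}\right)^{2} = \left(16 - 24\right)^{2} = \left(-8\right)^{2} = 64$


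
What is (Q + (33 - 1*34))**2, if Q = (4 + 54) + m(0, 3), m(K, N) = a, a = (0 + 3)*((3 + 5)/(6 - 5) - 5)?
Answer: 4356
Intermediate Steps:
a = 9 (a = 3*(8/1 - 5) = 3*(8*1 - 5) = 3*(8 - 5) = 3*3 = 9)
m(K, N) = 9
Q = 67 (Q = (4 + 54) + 9 = 58 + 9 = 67)
(Q + (33 - 1*34))**2 = (67 + (33 - 1*34))**2 = (67 + (33 - 34))**2 = (67 - 1)**2 = 66**2 = 4356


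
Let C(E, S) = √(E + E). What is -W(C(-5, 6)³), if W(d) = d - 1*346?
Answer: 346 + 10*I*√10 ≈ 346.0 + 31.623*I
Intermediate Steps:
C(E, S) = √2*√E (C(E, S) = √(2*E) = √2*√E)
W(d) = -346 + d (W(d) = d - 346 = -346 + d)
-W(C(-5, 6)³) = -(-346 + (√2*√(-5))³) = -(-346 + (√2*(I*√5))³) = -(-346 + (I*√10)³) = -(-346 - 10*I*√10) = 346 + 10*I*√10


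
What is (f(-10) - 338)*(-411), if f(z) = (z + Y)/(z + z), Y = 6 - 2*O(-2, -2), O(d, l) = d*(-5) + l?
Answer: 138507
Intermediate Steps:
O(d, l) = l - 5*d (O(d, l) = -5*d + l = l - 5*d)
Y = -10 (Y = 6 - 2*(-2 - 5*(-2)) = 6 - 2*(-2 + 10) = 6 - 2*8 = 6 - 16 = -10)
f(z) = (-10 + z)/(2*z) (f(z) = (z - 10)/(z + z) = (-10 + z)/((2*z)) = (-10 + z)*(1/(2*z)) = (-10 + z)/(2*z))
(f(-10) - 338)*(-411) = ((½)*(-10 - 10)/(-10) - 338)*(-411) = ((½)*(-⅒)*(-20) - 338)*(-411) = (1 - 338)*(-411) = -337*(-411) = 138507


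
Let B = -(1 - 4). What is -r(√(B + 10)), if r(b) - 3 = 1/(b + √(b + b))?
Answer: (-1 - 3*√13 - 3*√2*13^(¼))/(√13 + √2*13^(¼)) ≈ -3.1590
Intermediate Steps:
B = 3 (B = -1*(-3) = 3)
r(b) = 3 + 1/(b + √2*√b) (r(b) = 3 + 1/(b + √(b + b)) = 3 + 1/(b + √(2*b)) = 3 + 1/(b + √2*√b))
-r(√(B + 10)) = -(1 + 3*√(3 + 10) + 3*√2*√(√(3 + 10)))/(√(3 + 10) + √2*√(√(3 + 10))) = -(1 + 3*√13 + 3*√2*√(√13))/(√13 + √2*√(√13)) = -(1 + 3*√13 + 3*√2*13^(¼))/(√13 + √2*13^(¼))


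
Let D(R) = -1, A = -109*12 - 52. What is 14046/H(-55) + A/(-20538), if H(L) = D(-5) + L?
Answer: -10300021/41076 ≈ -250.76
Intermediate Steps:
A = -1360 (A = -1308 - 52 = -1360)
H(L) = -1 + L
14046/H(-55) + A/(-20538) = 14046/(-1 - 55) - 1360/(-20538) = 14046/(-56) - 1360*(-1/20538) = 14046*(-1/56) + 680/10269 = -7023/28 + 680/10269 = -10300021/41076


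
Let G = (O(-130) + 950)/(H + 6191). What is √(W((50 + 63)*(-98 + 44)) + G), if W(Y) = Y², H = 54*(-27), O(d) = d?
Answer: 2*√208524662156954/4733 ≈ 6102.0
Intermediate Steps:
H = -1458
G = 820/4733 (G = (-130 + 950)/(-1458 + 6191) = 820/4733 ≈ 0.17325)
√(W((50 + 63)*(-98 + 44)) + G) = √(((50 + 63)*(-98 + 44))² + 820/4733) = √((113*(-54))² + 820/4733) = √((-6102)² + 820/4733) = √(37234404 + 820/4733) = √(176230434952/4733) = 2*√208524662156954/4733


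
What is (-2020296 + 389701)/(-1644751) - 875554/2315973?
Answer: 2336345676881/3809198907723 ≈ 0.61334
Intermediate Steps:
(-2020296 + 389701)/(-1644751) - 875554/2315973 = -1630595*(-1/1644751) - 875554*1/2315973 = 1630595/1644751 - 875554/2315973 = 2336345676881/3809198907723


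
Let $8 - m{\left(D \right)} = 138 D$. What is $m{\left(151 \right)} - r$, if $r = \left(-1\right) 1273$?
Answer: $-19557$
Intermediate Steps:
$m{\left(D \right)} = 8 - 138 D$
$r = -1273$
$m{\left(151 \right)} - r = \left(8 - 20838\right) - -1273 = \left(8 - 20838\right) + 1273 = -20830 + 1273 = -19557$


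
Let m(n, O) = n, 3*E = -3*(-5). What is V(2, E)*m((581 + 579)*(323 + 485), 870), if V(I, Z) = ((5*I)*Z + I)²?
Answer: 2534405120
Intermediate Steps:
E = 5 (E = (-3*(-5))/3 = (⅓)*15 = 5)
V(I, Z) = (I + 5*I*Z)² (V(I, Z) = (5*I*Z + I)² = (I + 5*I*Z)²)
V(2, E)*m((581 + 579)*(323 + 485), 870) = (2²*(1 + 5*5)²)*((581 + 579)*(323 + 485)) = (4*(1 + 25)²)*(1160*808) = (4*26²)*937280 = (4*676)*937280 = 2704*937280 = 2534405120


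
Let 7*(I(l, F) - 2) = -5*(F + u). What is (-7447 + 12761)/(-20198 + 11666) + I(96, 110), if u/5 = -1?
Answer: -314075/4266 ≈ -73.623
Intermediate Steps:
u = -5 (u = 5*(-1) = -5)
I(l, F) = 39/7 - 5*F/7 (I(l, F) = 2 + (-5*(F - 5))/7 = 2 + (-5*(-5 + F))/7 = 2 + (25 - 5*F)/7 = 2 + (25/7 - 5*F/7) = 39/7 - 5*F/7)
(-7447 + 12761)/(-20198 + 11666) + I(96, 110) = (-7447 + 12761)/(-20198 + 11666) + (39/7 - 5/7*110) = 5314/(-8532) + (39/7 - 550/7) = 5314*(-1/8532) - 73 = -2657/4266 - 73 = -314075/4266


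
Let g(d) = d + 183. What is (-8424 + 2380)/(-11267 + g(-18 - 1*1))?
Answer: 6044/11103 ≈ 0.54436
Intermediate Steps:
g(d) = 183 + d
(-8424 + 2380)/(-11267 + g(-18 - 1*1)) = (-8424 + 2380)/(-11267 + (183 + (-18 - 1*1))) = -6044/(-11267 + (183 + (-18 - 1))) = -6044/(-11267 + (183 - 19)) = -6044/(-11267 + 164) = -6044/(-11103) = -6044*(-1/11103) = 6044/11103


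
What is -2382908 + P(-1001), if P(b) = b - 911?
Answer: -2384820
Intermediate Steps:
P(b) = -911 + b
-2382908 + P(-1001) = -2382908 + (-911 - 1001) = -2382908 - 1912 = -2384820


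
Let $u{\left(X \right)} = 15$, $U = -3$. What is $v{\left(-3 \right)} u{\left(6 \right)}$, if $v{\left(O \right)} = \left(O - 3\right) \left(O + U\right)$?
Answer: $540$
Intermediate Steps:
$v{\left(O \right)} = \left(-3 + O\right)^{2}$ ($v{\left(O \right)} = \left(O - 3\right) \left(O - 3\right) = \left(-3 + O\right) \left(-3 + O\right) = \left(-3 + O\right)^{2}$)
$v{\left(-3 \right)} u{\left(6 \right)} = \left(9 + \left(-3\right)^{2} - -18\right) 15 = \left(9 + 9 + 18\right) 15 = 36 \cdot 15 = 540$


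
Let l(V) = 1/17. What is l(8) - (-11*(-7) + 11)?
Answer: -1495/17 ≈ -87.941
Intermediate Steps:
l(V) = 1/17
l(8) - (-11*(-7) + 11) = 1/17 - (-11*(-7) + 11) = 1/17 - (77 + 11) = 1/17 - 1*88 = 1/17 - 88 = -1495/17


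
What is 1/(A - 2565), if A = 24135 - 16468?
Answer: 1/5102 ≈ 0.00019600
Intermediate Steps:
A = 7667
1/(A - 2565) = 1/(7667 - 2565) = 1/5102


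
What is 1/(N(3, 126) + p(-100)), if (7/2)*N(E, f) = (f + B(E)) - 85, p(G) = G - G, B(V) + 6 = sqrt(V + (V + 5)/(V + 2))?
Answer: 1225/12204 - 7*sqrt(115)/12204 ≈ 0.094226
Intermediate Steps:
B(V) = -6 + sqrt(V + (5 + V)/(2 + V)) (B(V) = -6 + sqrt(V + (V + 5)/(V + 2)) = -6 + sqrt(V + (5 + V)/(2 + V)))
p(G) = 0
N(E, f) = -26 + 2*f/7 + 2*sqrt((5 + E + E*(2 + E))/(2 + E))/7 (N(E, f) = 2*((f + (-6 + sqrt((5 + E + E*(2 + E))/(2 + E)))) - 85)/7 = 2*((-6 + f + sqrt((5 + E + E*(2 + E))/(2 + E))) - 85)/7 = 2*(-91 + f + sqrt((5 + E + E*(2 + E))/(2 + E)))/7 = -26 + 2*f/7 + 2*sqrt((5 + E + E*(2 + E))/(2 + E))/7)
1/(N(3, 126) + p(-100)) = 1/((-26 + (2/7)*126 + 2*sqrt((5 + 3 + 3*(2 + 3))/(2 + 3))/7) + 0) = 1/((-26 + 36 + 2*sqrt((5 + 3 + 3*5)/5)/7) + 0) = 1/((-26 + 36 + 2*sqrt((5 + 3 + 15)/5)/7) + 0) = 1/((-26 + 36 + 2*sqrt((1/5)*23)/7) + 0) = 1/((-26 + 36 + 2*sqrt(23/5)/7) + 0) = 1/((-26 + 36 + 2*(sqrt(115)/5)/7) + 0) = 1/((-26 + 36 + 2*sqrt(115)/35) + 0) = 1/((10 + 2*sqrt(115)/35) + 0) = 1/(10 + 2*sqrt(115)/35)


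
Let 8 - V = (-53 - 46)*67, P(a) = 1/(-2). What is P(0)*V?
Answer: -6641/2 ≈ -3320.5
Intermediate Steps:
P(a) = -½ (P(a) = 1*(-½) = -½)
V = 6641 (V = 8 - (-53 - 46)*67 = 8 - (-99)*67 = 8 - 1*(-6633) = 8 + 6633 = 6641)
P(0)*V = -½*6641 = -6641/2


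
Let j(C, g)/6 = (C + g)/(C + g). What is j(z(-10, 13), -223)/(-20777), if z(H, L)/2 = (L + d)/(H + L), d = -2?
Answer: -6/20777 ≈ -0.00028878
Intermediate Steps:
z(H, L) = 2*(-2 + L)/(H + L) (z(H, L) = 2*((L - 2)/(H + L)) = 2*((-2 + L)/(H + L)) = 2*(-2 + L)/(H + L))
j(C, g) = 6 (j(C, g) = 6*((C + g)/(C + g)) = 6*1 = 6)
j(z(-10, 13), -223)/(-20777) = 6/(-20777) = 6*(-1/20777) = -6/20777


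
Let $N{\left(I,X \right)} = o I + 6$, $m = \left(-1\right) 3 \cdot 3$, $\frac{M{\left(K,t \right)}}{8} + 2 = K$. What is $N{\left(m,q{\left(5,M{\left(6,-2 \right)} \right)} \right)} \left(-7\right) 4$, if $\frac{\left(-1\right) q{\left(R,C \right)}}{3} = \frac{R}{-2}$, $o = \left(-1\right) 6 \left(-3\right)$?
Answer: $4368$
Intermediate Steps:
$M{\left(K,t \right)} = -16 + 8 K$
$o = 18$ ($o = \left(-6\right) \left(-3\right) = 18$)
$q{\left(R,C \right)} = \frac{3 R}{2}$ ($q{\left(R,C \right)} = - 3 \frac{R}{-2} = - 3 R \left(- \frac{1}{2}\right) = - 3 \left(- \frac{R}{2}\right) = \frac{3 R}{2}$)
$m = -9$ ($m = \left(-3\right) 3 = -9$)
$N{\left(I,X \right)} = 6 + 18 I$ ($N{\left(I,X \right)} = 18 I + 6 = 6 + 18 I$)
$N{\left(m,q{\left(5,M{\left(6,-2 \right)} \right)} \right)} \left(-7\right) 4 = \left(6 + 18 \left(-9\right)\right) \left(-7\right) 4 = \left(6 - 162\right) \left(-7\right) 4 = \left(-156\right) \left(-7\right) 4 = 1092 \cdot 4 = 4368$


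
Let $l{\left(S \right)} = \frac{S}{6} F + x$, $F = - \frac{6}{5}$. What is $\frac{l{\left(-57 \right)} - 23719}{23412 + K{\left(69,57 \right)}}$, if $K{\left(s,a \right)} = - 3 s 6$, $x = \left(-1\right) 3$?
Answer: $- \frac{118553}{110850} \approx -1.0695$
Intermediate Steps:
$x = -3$
$F = - \frac{6}{5}$ ($F = \left(-6\right) \frac{1}{5} = - \frac{6}{5} \approx -1.2$)
$l{\left(S \right)} = -3 - \frac{S}{5}$ ($l{\left(S \right)} = \frac{S}{6} \left(- \frac{6}{5}\right) - 3 = - \frac{S}{5} - 3 = -3 - \frac{S}{5}$)
$K{\left(s,a \right)} = - 18 s$
$\frac{l{\left(-57 \right)} - 23719}{23412 + K{\left(69,57 \right)}} = \frac{\left(-3 - - \frac{57}{5}\right) - 23719}{23412 - 1242} = \frac{\left(-3 + \frac{57}{5}\right) - 23719}{23412 - 1242} = \frac{\frac{42}{5} - 23719}{22170} = \left(- \frac{118553}{5}\right) \frac{1}{22170} = - \frac{118553}{110850}$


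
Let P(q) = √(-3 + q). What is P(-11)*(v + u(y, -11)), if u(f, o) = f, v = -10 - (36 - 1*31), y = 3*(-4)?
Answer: -27*I*√14 ≈ -101.02*I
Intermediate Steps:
y = -12
v = -15 (v = -10 - (36 - 31) = -10 - 1*5 = -10 - 5 = -15)
P(-11)*(v + u(y, -11)) = √(-3 - 11)*(-15 - 12) = √(-14)*(-27) = (I*√14)*(-27) = -27*I*√14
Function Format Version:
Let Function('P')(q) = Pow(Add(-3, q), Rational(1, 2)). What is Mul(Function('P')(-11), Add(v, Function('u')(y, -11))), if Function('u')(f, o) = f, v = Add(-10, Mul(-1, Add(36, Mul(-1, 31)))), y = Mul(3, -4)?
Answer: Mul(-27, I, Pow(14, Rational(1, 2))) ≈ Mul(-101.02, I)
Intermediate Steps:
y = -12
v = -15 (v = Add(-10, Mul(-1, Add(36, -31))) = Add(-10, Mul(-1, 5)) = Add(-10, -5) = -15)
Mul(Function('P')(-11), Add(v, Function('u')(y, -11))) = Mul(Pow(Add(-3, -11), Rational(1, 2)), Add(-15, -12)) = Mul(Pow(-14, Rational(1, 2)), -27) = Mul(Mul(I, Pow(14, Rational(1, 2))), -27) = Mul(-27, I, Pow(14, Rational(1, 2)))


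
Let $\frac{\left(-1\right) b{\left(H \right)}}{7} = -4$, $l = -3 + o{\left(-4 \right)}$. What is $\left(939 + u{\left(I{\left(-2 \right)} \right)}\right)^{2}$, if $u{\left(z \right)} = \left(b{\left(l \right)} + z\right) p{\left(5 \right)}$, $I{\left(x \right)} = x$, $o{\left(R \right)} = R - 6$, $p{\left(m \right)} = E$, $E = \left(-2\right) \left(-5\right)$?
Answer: $1437601$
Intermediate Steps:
$E = 10$
$p{\left(m \right)} = 10$
$o{\left(R \right)} = -6 + R$ ($o{\left(R \right)} = R - 6 = -6 + R$)
$l = -13$ ($l = -3 - 10 = -13$)
$b{\left(H \right)} = 28$ ($b{\left(H \right)} = \left(-7\right) \left(-4\right) = 28$)
$u{\left(z \right)} = 280 + 10 z$ ($u{\left(z \right)} = \left(28 + z\right) 10 = 280 + 10 z$)
$\left(939 + u{\left(I{\left(-2 \right)} \right)}\right)^{2} = \left(939 + \left(280 + 10 \left(-2\right)\right)\right)^{2} = \left(939 + \left(280 - 20\right)\right)^{2} = \left(939 + 260\right)^{2} = 1199^{2} = 1437601$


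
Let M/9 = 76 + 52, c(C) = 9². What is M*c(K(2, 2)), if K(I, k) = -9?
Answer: 93312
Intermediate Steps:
c(C) = 81
M = 1152 (M = 9*(76 + 52) = 9*128 = 1152)
M*c(K(2, 2)) = 1152*81 = 93312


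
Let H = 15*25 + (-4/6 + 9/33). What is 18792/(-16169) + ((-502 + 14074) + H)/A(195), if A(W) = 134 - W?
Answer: -7479416518/32548197 ≈ -229.80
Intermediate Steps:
H = 12362/33 (H = 375 + (-4*1/6 + 9*(1/33)) = 375 + (-2/3 + 3/11) = 375 - 13/33 = 12362/33 ≈ 374.61)
18792/(-16169) + ((-502 + 14074) + H)/A(195) = 18792/(-16169) + ((-502 + 14074) + 12362/33)/(134 - 1*195) = 18792*(-1/16169) + (13572 + 12362/33)/(134 - 195) = -18792/16169 + (460238/33)/(-61) = -18792/16169 + (460238/33)*(-1/61) = -18792/16169 - 460238/2013 = -7479416518/32548197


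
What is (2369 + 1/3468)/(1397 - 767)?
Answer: 8215693/2184840 ≈ 3.7603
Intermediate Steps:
(2369 + 1/3468)/(1397 - 767) = (2369 + 1/3468)/630 = (8215693/3468)*(1/630) = 8215693/2184840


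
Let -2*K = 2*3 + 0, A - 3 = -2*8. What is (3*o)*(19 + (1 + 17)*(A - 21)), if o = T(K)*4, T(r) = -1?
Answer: 7116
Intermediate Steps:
A = -13 (A = 3 - 2*8 = 3 - 16 = -13)
K = -3 (K = -(2*3 + 0)/2 = -(6 + 0)/2 = -1/2*6 = -3)
o = -4 (o = -1*4 = -4)
(3*o)*(19 + (1 + 17)*(A - 21)) = (3*(-4))*(19 + (1 + 17)*(-13 - 21)) = -12*(19 + 18*(-34)) = -12*(19 - 612) = -12*(-593) = 7116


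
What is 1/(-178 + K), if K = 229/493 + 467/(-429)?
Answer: -211497/37778456 ≈ -0.0055984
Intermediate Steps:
K = -131990/211497 (K = 229*(1/493) + 467*(-1/429) = 229/493 - 467/429 = -131990/211497 ≈ -0.62407)
1/(-178 + K) = 1/(-178 - 131990/211497) = 1/(-37778456/211497) = -211497/37778456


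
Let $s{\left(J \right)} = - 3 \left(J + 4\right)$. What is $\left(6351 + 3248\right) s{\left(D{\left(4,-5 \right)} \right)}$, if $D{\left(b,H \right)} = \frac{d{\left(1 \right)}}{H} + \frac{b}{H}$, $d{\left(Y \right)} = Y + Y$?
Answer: $- \frac{403158}{5} \approx -80632.0$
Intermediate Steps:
$d{\left(Y \right)} = 2 Y$
$D{\left(b,H \right)} = \frac{2}{H} + \frac{b}{H}$ ($D{\left(b,H \right)} = \frac{2 \cdot 1}{H} + \frac{b}{H} = \frac{2}{H} + \frac{b}{H}$)
$s{\left(J \right)} = -12 - 3 J$ ($s{\left(J \right)} = - 3 \left(4 + J\right) = -12 - 3 J$)
$\left(6351 + 3248\right) s{\left(D{\left(4,-5 \right)} \right)} = \left(6351 + 3248\right) \left(-12 - 3 \frac{2 + 4}{-5}\right) = 9599 \left(-12 - 3 \left(\left(- \frac{1}{5}\right) 6\right)\right) = 9599 \left(-12 - - \frac{18}{5}\right) = 9599 \left(-12 + \frac{18}{5}\right) = 9599 \left(- \frac{42}{5}\right) = - \frac{403158}{5}$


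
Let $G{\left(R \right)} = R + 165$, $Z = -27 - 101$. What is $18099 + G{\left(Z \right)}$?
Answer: $18136$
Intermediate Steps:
$Z = -128$
$G{\left(R \right)} = 165 + R$
$18099 + G{\left(Z \right)} = 18099 + \left(165 - 128\right) = 18099 + 37 = 18136$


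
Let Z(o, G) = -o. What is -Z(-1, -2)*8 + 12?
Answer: 4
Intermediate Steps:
-Z(-1, -2)*8 + 12 = -(-1)*(-1)*8 + 12 = -1*1*8 + 12 = -1*8 + 12 = -8 + 12 = 4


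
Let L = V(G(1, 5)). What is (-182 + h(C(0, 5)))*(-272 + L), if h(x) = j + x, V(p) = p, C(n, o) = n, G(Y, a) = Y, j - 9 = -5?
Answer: 48238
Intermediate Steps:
j = 4 (j = 9 - 5 = 4)
h(x) = 4 + x
L = 1
(-182 + h(C(0, 5)))*(-272 + L) = (-182 + (4 + 0))*(-272 + 1) = (-182 + 4)*(-271) = -178*(-271) = 48238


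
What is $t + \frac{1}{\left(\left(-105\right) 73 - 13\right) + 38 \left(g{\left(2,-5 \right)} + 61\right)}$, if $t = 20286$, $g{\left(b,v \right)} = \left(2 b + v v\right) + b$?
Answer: $\frac{84836051}{4182} \approx 20286.0$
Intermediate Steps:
$g{\left(b,v \right)} = v^{2} + 3 b$ ($g{\left(b,v \right)} = \left(2 b + v^{2}\right) + b = \left(v^{2} + 2 b\right) + b = v^{2} + 3 b$)
$t + \frac{1}{\left(\left(-105\right) 73 - 13\right) + 38 \left(g{\left(2,-5 \right)} + 61\right)} = 20286 + \frac{1}{\left(\left(-105\right) 73 - 13\right) + 38 \left(\left(\left(-5\right)^{2} + 3 \cdot 2\right) + 61\right)} = 20286 + \frac{1}{\left(-7665 - 13\right) + 38 \left(\left(25 + 6\right) + 61\right)} = 20286 + \frac{1}{-7678 + 38 \left(31 + 61\right)} = 20286 + \frac{1}{-7678 + 38 \cdot 92} = 20286 + \frac{1}{-7678 + 3496} = 20286 + \frac{1}{-4182} = 20286 - \frac{1}{4182} = \frac{84836051}{4182}$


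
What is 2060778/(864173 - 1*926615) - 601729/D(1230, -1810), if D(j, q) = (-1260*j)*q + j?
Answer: -321155932515731/9731027988870 ≈ -33.003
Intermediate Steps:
D(j, q) = j - 1260*j*q (D(j, q) = -1260*j*q + j = j - 1260*j*q)
2060778/(864173 - 1*926615) - 601729/D(1230, -1810) = 2060778/(864173 - 1*926615) - 601729*1/(1230*(1 - 1260*(-1810))) = 2060778/(864173 - 926615) - 601729*1/(1230*(1 + 2280600)) = 2060778/(-62442) - 601729/(1230*2280601) = 2060778*(-1/62442) - 601729/2805139230 = -343463/10407 - 601729*1/2805139230 = -343463/10407 - 601729/2805139230 = -321155932515731/9731027988870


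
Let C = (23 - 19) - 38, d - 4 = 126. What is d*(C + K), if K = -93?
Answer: -16510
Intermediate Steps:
d = 130 (d = 4 + 126 = 130)
C = -34 (C = 4 - 38 = -34)
d*(C + K) = 130*(-34 - 93) = 130*(-127) = -16510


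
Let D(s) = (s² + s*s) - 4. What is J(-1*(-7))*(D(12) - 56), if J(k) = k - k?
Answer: 0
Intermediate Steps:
D(s) = -4 + 2*s² (D(s) = (s² + s²) - 4 = 2*s² - 4 = -4 + 2*s²)
J(k) = 0
J(-1*(-7))*(D(12) - 56) = 0*((-4 + 2*12²) - 56) = 0*((-4 + 2*144) - 56) = 0*((-4 + 288) - 56) = 0*(284 - 56) = 0*228 = 0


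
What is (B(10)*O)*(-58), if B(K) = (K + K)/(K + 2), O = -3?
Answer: 290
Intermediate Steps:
B(K) = 2*K/(2 + K) (B(K) = (2*K)/(2 + K) = 2*K/(2 + K))
(B(10)*O)*(-58) = ((2*10/(2 + 10))*(-3))*(-58) = ((2*10/12)*(-3))*(-58) = ((2*10*(1/12))*(-3))*(-58) = ((5/3)*(-3))*(-58) = -5*(-58) = 290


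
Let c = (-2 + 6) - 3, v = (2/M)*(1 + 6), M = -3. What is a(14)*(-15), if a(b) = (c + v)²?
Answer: -605/3 ≈ -201.67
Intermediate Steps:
v = -14/3 (v = (2/(-3))*(1 + 6) = (2*(-⅓))*7 = -⅔*7 = -14/3 ≈ -4.6667)
c = 1 (c = 4 - 3 = 1)
a(b) = 121/9 (a(b) = (1 - 14/3)² = (-11/3)² = 121/9)
a(14)*(-15) = (121/9)*(-15) = -605/3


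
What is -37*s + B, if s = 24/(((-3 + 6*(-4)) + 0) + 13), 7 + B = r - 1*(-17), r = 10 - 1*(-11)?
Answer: 661/7 ≈ 94.429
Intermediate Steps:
r = 21 (r = 10 + 11 = 21)
B = 31 (B = -7 + (21 - 1*(-17)) = -7 + (21 + 17) = -7 + 38 = 31)
s = -12/7 (s = 24/(((-3 - 24) + 0) + 13) = 24/((-27 + 0) + 13) = 24/(-27 + 13) = 24/(-14) = 24*(-1/14) = -12/7 ≈ -1.7143)
-37*s + B = -37*(-12/7) + 31 = 444/7 + 31 = 661/7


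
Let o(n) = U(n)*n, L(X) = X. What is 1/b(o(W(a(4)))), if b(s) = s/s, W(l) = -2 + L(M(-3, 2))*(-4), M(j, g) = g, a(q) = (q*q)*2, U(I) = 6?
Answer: 1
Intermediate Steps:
a(q) = 2*q**2 (a(q) = q**2*2 = 2*q**2)
W(l) = -10 (W(l) = -2 + 2*(-4) = -2 - 8 = -10)
o(n) = 6*n
b(s) = 1
1/b(o(W(a(4)))) = 1/1 = 1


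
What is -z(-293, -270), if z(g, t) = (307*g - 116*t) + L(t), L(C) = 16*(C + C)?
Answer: 67271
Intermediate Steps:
L(C) = 32*C (L(C) = 16*(2*C) = 32*C)
z(g, t) = -84*t + 307*g (z(g, t) = (307*g - 116*t) + 32*t = (-116*t + 307*g) + 32*t = -84*t + 307*g)
-z(-293, -270) = -(-84*(-270) + 307*(-293)) = -(22680 - 89951) = -1*(-67271) = 67271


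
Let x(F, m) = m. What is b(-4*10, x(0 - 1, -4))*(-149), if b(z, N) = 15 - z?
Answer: -8195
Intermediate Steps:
b(-4*10, x(0 - 1, -4))*(-149) = (15 - (-4)*10)*(-149) = (15 - 1*(-40))*(-149) = (15 + 40)*(-149) = 55*(-149) = -8195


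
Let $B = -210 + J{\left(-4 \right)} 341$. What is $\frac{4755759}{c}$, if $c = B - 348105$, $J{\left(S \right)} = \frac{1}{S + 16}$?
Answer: $- \frac{57069108}{4179439} \approx -13.655$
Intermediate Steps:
$J{\left(S \right)} = \frac{1}{16 + S}$
$B = - \frac{2179}{12}$ ($B = -210 + \frac{1}{16 - 4} \cdot 341 = -210 + \frac{1}{12} \cdot 341 = -210 + \frac{341}{12} = - \frac{2179}{12} \approx -181.58$)
$c = - \frac{4179439}{12}$ ($c = - \frac{2179}{12} - 348105 = - \frac{4179439}{12} \approx -3.4829 \cdot 10^{5}$)
$\frac{4755759}{c} = \frac{4755759}{- \frac{4179439}{12}} = 4755759 \left(- \frac{12}{4179439}\right) = - \frac{57069108}{4179439}$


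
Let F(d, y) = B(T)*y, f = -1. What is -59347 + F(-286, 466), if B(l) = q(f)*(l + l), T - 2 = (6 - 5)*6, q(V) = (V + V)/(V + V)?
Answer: -51891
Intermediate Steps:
q(V) = 1 (q(V) = (2*V)/((2*V)) = (2*V)*(1/(2*V)) = 1)
T = 8 (T = 2 + (6 - 5)*6 = 2 + 1*6 = 2 + 6 = 8)
B(l) = 2*l (B(l) = 1*(l + l) = 1*(2*l) = 2*l)
F(d, y) = 16*y (F(d, y) = (2*8)*y = 16*y)
-59347 + F(-286, 466) = -59347 + 16*466 = -59347 + 7456 = -51891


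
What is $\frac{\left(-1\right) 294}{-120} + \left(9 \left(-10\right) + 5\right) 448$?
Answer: $- \frac{761551}{20} \approx -38078.0$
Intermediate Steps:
$\frac{\left(-1\right) 294}{-120} + \left(9 \left(-10\right) + 5\right) 448 = \left(-294\right) \left(- \frac{1}{120}\right) + \left(-90 + 5\right) 448 = \frac{49}{20} - 38080 = - \frac{761551}{20}$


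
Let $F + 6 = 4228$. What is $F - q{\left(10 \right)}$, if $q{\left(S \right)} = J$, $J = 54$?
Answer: $4168$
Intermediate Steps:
$F = 4222$ ($F = -6 + 4228 = 4222$)
$q{\left(S \right)} = 54$
$F - q{\left(10 \right)} = 4222 - 54 = 4168$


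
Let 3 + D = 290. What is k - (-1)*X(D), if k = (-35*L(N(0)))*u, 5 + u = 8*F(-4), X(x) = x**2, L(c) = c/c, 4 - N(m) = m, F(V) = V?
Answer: 83664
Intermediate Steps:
D = 287 (D = -3 + 290 = 287)
N(m) = 4 - m
L(c) = 1
u = -37 (u = -5 + 8*(-4) = -5 - 32 = -37)
k = 1295 (k = -35*1*(-37) = -35*(-37) = 1295)
k - (-1)*X(D) = 1295 - (-1)*287**2 = 1295 - (-1)*82369 = 1295 - 1*(-82369) = 1295 + 82369 = 83664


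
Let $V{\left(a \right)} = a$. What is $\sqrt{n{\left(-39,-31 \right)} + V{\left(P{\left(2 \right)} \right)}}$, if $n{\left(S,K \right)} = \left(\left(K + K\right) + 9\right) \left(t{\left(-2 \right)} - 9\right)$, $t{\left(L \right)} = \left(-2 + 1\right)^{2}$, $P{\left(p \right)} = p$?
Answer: $\sqrt{426} \approx 20.64$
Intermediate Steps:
$t{\left(L \right)} = 1$ ($t{\left(L \right)} = \left(-1\right)^{2} = 1$)
$n{\left(S,K \right)} = -72 - 16 K$ ($n{\left(S,K \right)} = \left(\left(K + K\right) + 9\right) \left(1 - 9\right) = \left(2 K + 9\right) \left(-8\right) = \left(9 + 2 K\right) \left(-8\right) = -72 - 16 K$)
$\sqrt{n{\left(-39,-31 \right)} + V{\left(P{\left(2 \right)} \right)}} = \sqrt{\left(-72 - -496\right) + 2} = \sqrt{\left(-72 + 496\right) + 2} = \sqrt{424 + 2} = \sqrt{426}$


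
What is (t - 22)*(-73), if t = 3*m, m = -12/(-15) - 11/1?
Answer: 19199/5 ≈ 3839.8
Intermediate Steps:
m = -51/5 (m = -12*(-1/15) - 11*1 = ⅘ - 11 = -51/5 ≈ -10.200)
t = -153/5 (t = 3*(-51/5) = -153/5 ≈ -30.600)
(t - 22)*(-73) = (-153/5 - 22)*(-73) = -263/5*(-73) = 19199/5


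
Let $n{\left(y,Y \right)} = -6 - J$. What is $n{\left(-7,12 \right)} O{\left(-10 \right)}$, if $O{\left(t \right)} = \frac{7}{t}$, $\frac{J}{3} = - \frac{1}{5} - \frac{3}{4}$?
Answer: $\frac{441}{200} \approx 2.205$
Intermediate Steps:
$J = - \frac{57}{20}$ ($J = 3 \left(- \frac{1}{5} - \frac{3}{4}\right) = 3 \left(- \frac{19}{20}\right) = - \frac{57}{20} \approx -2.85$)
$n{\left(y,Y \right)} = - \frac{63}{20}$ ($n{\left(y,Y \right)} = -6 - - \frac{57}{20} = -6 + \frac{57}{20} = - \frac{63}{20}$)
$n{\left(-7,12 \right)} O{\left(-10 \right)} = - \frac{63 \frac{7}{-10}}{20} = - \frac{63 \cdot 7 \left(- \frac{1}{10}\right)}{20} = \left(- \frac{63}{20}\right) \left(- \frac{7}{10}\right) = \frac{441}{200}$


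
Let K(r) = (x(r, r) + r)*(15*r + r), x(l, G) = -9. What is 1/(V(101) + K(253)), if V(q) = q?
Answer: 1/987813 ≈ 1.0123e-6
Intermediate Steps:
K(r) = 16*r*(-9 + r) (K(r) = (-9 + r)*(15*r + r) = (-9 + r)*(16*r) = 16*r*(-9 + r))
1/(V(101) + K(253)) = 1/(101 + 16*253*(-9 + 253)) = 1/(101 + 16*253*244) = 1/(101 + 987712) = 1/987813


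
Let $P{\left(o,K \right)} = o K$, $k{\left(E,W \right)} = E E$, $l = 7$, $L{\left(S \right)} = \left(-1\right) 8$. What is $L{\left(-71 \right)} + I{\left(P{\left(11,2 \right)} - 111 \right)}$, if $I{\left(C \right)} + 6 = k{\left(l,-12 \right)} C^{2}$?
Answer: $388115$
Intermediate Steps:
$L{\left(S \right)} = -8$
$k{\left(E,W \right)} = E^{2}$
$P{\left(o,K \right)} = K o$
$I{\left(C \right)} = -6 + 49 C^{2}$ ($I{\left(C \right)} = -6 + 7^{2} C^{2} = -6 + 49 C^{2}$)
$L{\left(-71 \right)} + I{\left(P{\left(11,2 \right)} - 111 \right)} = -8 - \left(6 - 49 \left(2 \cdot 11 - 111\right)^{2}\right) = -8 - \left(6 - 49 \left(22 - 111\right)^{2}\right) = -8 - \left(6 - 49 \left(-89\right)^{2}\right) = -8 + \left(-6 + 49 \cdot 7921\right) = -8 + \left(-6 + 388129\right) = -8 + 388123 = 388115$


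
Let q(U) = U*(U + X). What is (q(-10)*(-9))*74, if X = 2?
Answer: -53280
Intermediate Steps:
q(U) = U*(2 + U) (q(U) = U*(U + 2) = U*(2 + U))
(q(-10)*(-9))*74 = (-10*(2 - 10)*(-9))*74 = (-10*(-8)*(-9))*74 = (80*(-9))*74 = -720*74 = -53280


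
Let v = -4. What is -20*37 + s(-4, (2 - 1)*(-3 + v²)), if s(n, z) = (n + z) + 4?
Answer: -727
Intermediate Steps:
s(n, z) = 4 + n + z
-20*37 + s(-4, (2 - 1)*(-3 + v²)) = -20*37 + (4 - 4 + (2 - 1)*(-3 + (-4)²)) = -740 + (4 - 4 + 1*(-3 + 16)) = -740 + (4 - 4 + 1*13) = -740 + (4 - 4 + 13) = -740 + 13 = -727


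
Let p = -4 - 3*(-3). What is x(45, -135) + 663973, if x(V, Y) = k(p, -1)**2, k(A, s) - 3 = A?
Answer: 664037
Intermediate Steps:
p = 5 (p = -4 + 9 = 5)
k(A, s) = 3 + A
x(V, Y) = 64 (x(V, Y) = (3 + 5)**2 = 8**2 = 64)
x(45, -135) + 663973 = 64 + 663973 = 664037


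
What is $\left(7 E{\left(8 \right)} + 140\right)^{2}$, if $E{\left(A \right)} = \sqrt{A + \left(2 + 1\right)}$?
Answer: $20139 + 1960 \sqrt{11} \approx 26640.0$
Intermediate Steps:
$E{\left(A \right)} = \sqrt{3 + A}$ ($E{\left(A \right)} = \sqrt{A + 3} = \sqrt{3 + A}$)
$\left(7 E{\left(8 \right)} + 140\right)^{2} = \left(7 \sqrt{3 + 8} + 140\right)^{2} = \left(7 \sqrt{11} + 140\right)^{2} = \left(140 + 7 \sqrt{11}\right)^{2}$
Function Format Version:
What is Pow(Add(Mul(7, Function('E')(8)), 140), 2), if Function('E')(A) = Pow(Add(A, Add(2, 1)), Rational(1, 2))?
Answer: Add(20139, Mul(1960, Pow(11, Rational(1, 2)))) ≈ 26640.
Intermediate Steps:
Function('E')(A) = Pow(Add(3, A), Rational(1, 2)) (Function('E')(A) = Pow(Add(A, 3), Rational(1, 2)) = Pow(Add(3, A), Rational(1, 2)))
Pow(Add(Mul(7, Function('E')(8)), 140), 2) = Pow(Add(Mul(7, Pow(Add(3, 8), Rational(1, 2))), 140), 2) = Pow(Add(Mul(7, Pow(11, Rational(1, 2))), 140), 2) = Pow(Add(140, Mul(7, Pow(11, Rational(1, 2)))), 2)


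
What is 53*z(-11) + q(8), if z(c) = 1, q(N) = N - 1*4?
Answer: 57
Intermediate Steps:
q(N) = -4 + N (q(N) = N - 4 = -4 + N)
53*z(-11) + q(8) = 53*1 + (-4 + 8) = 53 + 4 = 57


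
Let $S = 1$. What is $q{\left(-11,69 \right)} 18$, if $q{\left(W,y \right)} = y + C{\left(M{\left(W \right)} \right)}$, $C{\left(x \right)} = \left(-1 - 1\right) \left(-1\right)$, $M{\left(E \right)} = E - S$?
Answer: $1278$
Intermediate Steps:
$M{\left(E \right)} = -1 + E$ ($M{\left(E \right)} = E - 1 = -1 + E$)
$C{\left(x \right)} = 2$ ($C{\left(x \right)} = \left(-2\right) \left(-1\right) = 2$)
$q{\left(W,y \right)} = 2 + y$ ($q{\left(W,y \right)} = y + 2 = 2 + y$)
$q{\left(-11,69 \right)} 18 = \left(2 + 69\right) 18 = 71 \cdot 18 = 1278$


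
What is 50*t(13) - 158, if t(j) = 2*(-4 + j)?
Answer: 742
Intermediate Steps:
t(j) = -8 + 2*j
50*t(13) - 158 = 50*(-8 + 2*13) - 158 = 50*(-8 + 26) - 158 = 50*18 - 158 = 900 - 158 = 742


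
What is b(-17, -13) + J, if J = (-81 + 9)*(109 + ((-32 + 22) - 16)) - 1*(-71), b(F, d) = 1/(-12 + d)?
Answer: -147626/25 ≈ -5905.0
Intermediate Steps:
J = -5905 (J = -72*(109 + (-10 - 16)) + 71 = -72*(109 - 26) + 71 = -72*83 + 71 = -5976 + 71 = -5905)
b(-17, -13) + J = 1/(-12 - 13) - 5905 = 1/(-25) - 5905 = -1/25 - 5905 = -147626/25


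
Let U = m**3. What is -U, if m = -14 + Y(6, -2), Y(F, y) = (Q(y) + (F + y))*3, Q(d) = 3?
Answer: -343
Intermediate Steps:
Y(F, y) = 9 + 3*F + 3*y (Y(F, y) = (3 + (F + y))*3 = (3 + F + y)*3 = 9 + 3*F + 3*y)
m = 7 (m = -14 + (9 + 3*6 + 3*(-2)) = -14 + (9 + 18 - 6) = -14 + 21 = 7)
U = 343 (U = 7**3 = 343)
-U = -1*343 = -343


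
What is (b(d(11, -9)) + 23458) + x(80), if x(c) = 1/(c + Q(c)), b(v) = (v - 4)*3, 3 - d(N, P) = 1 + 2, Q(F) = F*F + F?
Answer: 153805761/6560 ≈ 23446.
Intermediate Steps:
Q(F) = F + F**2 (Q(F) = F**2 + F = F + F**2)
d(N, P) = 0 (d(N, P) = 3 - (1 + 2) = 3 - 1*3 = 3 - 3 = 0)
b(v) = -12 + 3*v (b(v) = (-4 + v)*3 = -12 + 3*v)
x(c) = 1/(c + c*(1 + c))
(b(d(11, -9)) + 23458) + x(80) = ((-12 + 3*0) + 23458) + 1/(80*(2 + 80)) = ((-12 + 0) + 23458) + (1/80)/82 = (-12 + 23458) + (1/80)*(1/82) = 23446 + 1/6560 = 153805761/6560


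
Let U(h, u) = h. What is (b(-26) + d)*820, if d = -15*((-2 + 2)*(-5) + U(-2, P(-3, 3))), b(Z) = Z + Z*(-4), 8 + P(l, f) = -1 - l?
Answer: 88560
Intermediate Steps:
P(l, f) = -9 - l (P(l, f) = -8 + (-1 - l) = -9 - l)
b(Z) = -3*Z (b(Z) = Z - 4*Z = -3*Z)
d = 30 (d = -15*((-2 + 2)*(-5) - 2) = -15*(0*(-5) - 2) = -15*(0 - 2) = -15*(-2) = 30)
(b(-26) + d)*820 = (-3*(-26) + 30)*820 = (78 + 30)*820 = 108*820 = 88560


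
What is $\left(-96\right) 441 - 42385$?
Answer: $-84721$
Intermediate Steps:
$\left(-96\right) 441 - 42385 = -42336 - 42385 = -84721$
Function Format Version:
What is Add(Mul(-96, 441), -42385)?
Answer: -84721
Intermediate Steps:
Add(Mul(-96, 441), -42385) = Add(-42336, -42385) = -84721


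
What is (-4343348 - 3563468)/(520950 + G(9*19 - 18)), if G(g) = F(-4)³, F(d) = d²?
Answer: -3953408/262523 ≈ -15.059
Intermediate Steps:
G(g) = 4096 (G(g) = ((-4)²)³ = 16³ = 4096)
(-4343348 - 3563468)/(520950 + G(9*19 - 18)) = (-4343348 - 3563468)/(520950 + 4096) = -7906816/525046 = -7906816*1/525046 = -3953408/262523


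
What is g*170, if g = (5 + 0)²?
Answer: 4250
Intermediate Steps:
g = 25 (g = 5² = 25)
g*170 = 25*170 = 4250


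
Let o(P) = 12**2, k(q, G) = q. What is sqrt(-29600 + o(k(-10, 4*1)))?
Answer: 4*I*sqrt(1841) ≈ 171.63*I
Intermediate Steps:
o(P) = 144
sqrt(-29600 + o(k(-10, 4*1))) = sqrt(-29600 + 144) = sqrt(-29456) = 4*I*sqrt(1841)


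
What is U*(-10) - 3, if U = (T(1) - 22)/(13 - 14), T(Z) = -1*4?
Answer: -263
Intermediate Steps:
T(Z) = -4
U = 26 (U = (-4 - 22)/(13 - 14) = -26/(-1) = -26*(-1) = 26)
U*(-10) - 3 = 26*(-10) - 3 = -260 - 3 = -263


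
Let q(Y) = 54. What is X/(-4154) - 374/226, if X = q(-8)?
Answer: -391450/234701 ≈ -1.6679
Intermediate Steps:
X = 54
X/(-4154) - 374/226 = 54/(-4154) - 374/226 = 54*(-1/4154) - 374*1/226 = -27/2077 - 187/113 = -391450/234701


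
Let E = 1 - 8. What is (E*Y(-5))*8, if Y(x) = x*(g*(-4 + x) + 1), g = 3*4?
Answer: -29960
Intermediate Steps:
E = -7
g = 12
Y(x) = x*(-47 + 12*x) (Y(x) = x*(12*(-4 + x) + 1) = x*((-48 + 12*x) + 1) = x*(-47 + 12*x))
(E*Y(-5))*8 = -(-35)*(-47 + 12*(-5))*8 = -(-35)*(-47 - 60)*8 = -(-35)*(-107)*8 = -7*535*8 = -3745*8 = -29960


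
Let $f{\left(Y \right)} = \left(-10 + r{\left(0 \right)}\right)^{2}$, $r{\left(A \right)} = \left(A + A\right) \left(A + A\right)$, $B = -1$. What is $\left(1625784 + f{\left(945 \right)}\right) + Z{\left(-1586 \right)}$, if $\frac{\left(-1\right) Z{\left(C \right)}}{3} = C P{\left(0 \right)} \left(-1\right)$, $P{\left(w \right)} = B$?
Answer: $1630642$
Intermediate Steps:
$r{\left(A \right)} = 4 A^{2}$ ($r{\left(A \right)} = 2 A 2 A = 4 A^{2}$)
$P{\left(w \right)} = -1$
$f{\left(Y \right)} = 100$ ($f{\left(Y \right)} = \left(-10 + 4 \cdot 0^{2}\right)^{2} = \left(-10 + 4 \cdot 0\right)^{2} = \left(-10 + 0\right)^{2} = \left(-10\right)^{2} = 100$)
$Z{\left(C \right)} = - 3 C$ ($Z{\left(C \right)} = - 3 C \left(-1\right) \left(-1\right) = - 3 - C \left(-1\right) = - 3 C$)
$\left(1625784 + f{\left(945 \right)}\right) + Z{\left(-1586 \right)} = \left(1625784 + 100\right) - -4758 = 1625884 + 4758 = 1630642$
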